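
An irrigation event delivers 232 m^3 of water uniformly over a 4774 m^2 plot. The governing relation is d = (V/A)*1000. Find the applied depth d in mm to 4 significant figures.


d = (232 / 4774) * 1000 = 48.60 mm
Therefore the applied depth d = 48.60 mm.


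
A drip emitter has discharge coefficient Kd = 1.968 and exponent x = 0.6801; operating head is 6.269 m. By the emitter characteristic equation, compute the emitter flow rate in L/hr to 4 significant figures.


Approach: apply the emitter characteristic equation, q = Kd * h^x.
q = 1.968 * 6.269^0.6801 = 6.858 L/hr
Therefore the emitter flow rate = 6.858 L/hr.


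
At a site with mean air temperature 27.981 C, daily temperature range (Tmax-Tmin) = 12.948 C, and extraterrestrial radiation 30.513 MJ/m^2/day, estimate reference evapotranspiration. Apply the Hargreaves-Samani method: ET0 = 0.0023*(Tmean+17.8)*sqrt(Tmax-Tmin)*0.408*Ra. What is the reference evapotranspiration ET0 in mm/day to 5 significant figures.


ET0 = 0.0023*(27.981+17.8)*sqrt(12.948)*0.408*30.513 = 4.7169 mm/day
Therefore the reference evapotranspiration ET0 = 4.7169 mm/day.


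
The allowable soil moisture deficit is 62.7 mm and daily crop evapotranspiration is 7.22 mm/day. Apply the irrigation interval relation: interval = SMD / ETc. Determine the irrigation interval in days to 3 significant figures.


interval = 62.7 / 7.22 = 8.68 days
Therefore the irrigation interval = 8.68 days.


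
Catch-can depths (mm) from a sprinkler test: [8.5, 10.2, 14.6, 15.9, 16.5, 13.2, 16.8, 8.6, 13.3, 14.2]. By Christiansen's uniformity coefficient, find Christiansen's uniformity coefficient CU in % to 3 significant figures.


Approach: apply Christiansen's uniformity coefficient, CU = (1 - mean_abs_deviation/mean)*100.
mean = 13.180 mm
mean |d_i - mean| = 2.4480 mm
CU = (1 - 2.4480/13.180)*100 = 81.4 %
Therefore Christiansen's uniformity coefficient CU = 81.4 %.


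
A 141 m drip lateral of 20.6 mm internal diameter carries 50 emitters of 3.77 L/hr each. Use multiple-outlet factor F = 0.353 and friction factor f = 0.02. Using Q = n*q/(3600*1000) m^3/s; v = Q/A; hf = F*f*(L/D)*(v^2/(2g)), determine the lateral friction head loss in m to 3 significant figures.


Q = 50*3.77/(3600*1000) = 5.2361e-05 m^3/s
A = pi*(20.6e-3/2)^2 = 3.3329e-04 m^2, so v = Q/A = 0.15710 m/s
hf = 0.353*0.02*(141/0.0206)*(0.15710^2/(2*9.81)) = 0.0608 m
Therefore the lateral friction head loss = 0.0608 m.


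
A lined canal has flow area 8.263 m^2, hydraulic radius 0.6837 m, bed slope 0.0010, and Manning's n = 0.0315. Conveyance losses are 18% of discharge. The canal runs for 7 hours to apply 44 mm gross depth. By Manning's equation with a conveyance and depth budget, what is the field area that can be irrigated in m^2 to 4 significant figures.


Approach: apply Manning's equation with a conveyance and depth budget, Q = (1/n)*A*R^(2/3)*S^(1/2); Q_field = Q*(1-loss); Area = Q_field*t/(d/1000).
Step 1 — canal discharge (Manning's equation):
  Q = (1/0.0315) * 8.263 * 0.6837^(2/3) * 0.0010^(1/2) = 6.43780 m^3/s
Step 2 — delivered flow: Q_field = 6.43780*(1 - 18/100) = 5.27900 m^3/s
Step 3 — volume delivered: V = 5.27900 * 7*3600 = 133031 m^3
Step 4 — area served: A = V / (depth/1000) = 133031 / 0.044 = 3023000 m^2
Therefore the field area that can be irrigated = 3023000 m^2.


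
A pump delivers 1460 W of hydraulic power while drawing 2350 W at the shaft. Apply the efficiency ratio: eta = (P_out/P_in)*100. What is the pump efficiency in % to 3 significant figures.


eta = (1460 / 2350) * 100 = 62.1 %
Therefore the pump efficiency = 62.1 %.


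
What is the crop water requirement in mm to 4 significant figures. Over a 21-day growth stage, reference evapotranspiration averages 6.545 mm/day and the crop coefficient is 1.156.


Approach: apply the crop water requirement relation, CWR = ET0 * Kc * days.
CWR = 6.545 * 1.156 * 21 = 158.9 mm
Therefore the crop water requirement = 158.9 mm.


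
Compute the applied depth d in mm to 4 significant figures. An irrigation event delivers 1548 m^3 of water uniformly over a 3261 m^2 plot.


Approach: apply depth from volume over area, d = (V/A)*1000.
d = (1548 / 3261) * 1000 = 474.7 mm
Therefore the applied depth d = 474.7 mm.


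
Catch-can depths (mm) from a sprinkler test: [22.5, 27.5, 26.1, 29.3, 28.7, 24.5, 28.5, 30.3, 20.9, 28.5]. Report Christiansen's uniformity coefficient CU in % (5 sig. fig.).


Approach: apply Christiansen's uniformity coefficient, CU = (1 - mean_abs_deviation/mean)*100.
mean = 26.68000 mm
mean |d_i - mean| = 2.544000 mm
CU = (1 - 2.544000/26.68000)*100 = 90.465 %
Therefore Christiansen's uniformity coefficient CU = 90.465 %.


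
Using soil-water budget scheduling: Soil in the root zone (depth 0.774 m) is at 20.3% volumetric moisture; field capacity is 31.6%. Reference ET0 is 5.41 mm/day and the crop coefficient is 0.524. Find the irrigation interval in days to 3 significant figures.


Approach: apply soil-water budget scheduling, SMD = (FC-theta)/100*depth*1000; ETc = ET0*Kc; interval = SMD/ETc.
Step 1 — soil moisture deficit:
  SMD = (31.6 - 20.3)/100 * 0.774 * 1000 = 87.462 mm
Step 2 — daily crop ET (ETc = ET0*Kc):
  ETc = 5.41 * 0.524 = 2.8348 mm/day
Step 3 — irrigation interval (SMD/ETc):
  interval = 87.462 / 2.8348 = 30.9 days
Therefore the irrigation interval = 30.9 days.


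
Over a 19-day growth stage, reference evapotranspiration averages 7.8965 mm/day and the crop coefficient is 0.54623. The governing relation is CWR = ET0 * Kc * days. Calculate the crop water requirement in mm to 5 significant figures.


CWR = 7.8965 * 0.54623 * 19 = 81.953 mm
Therefore the crop water requirement = 81.953 mm.


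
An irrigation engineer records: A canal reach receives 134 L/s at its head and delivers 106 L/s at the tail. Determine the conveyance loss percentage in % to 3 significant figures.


Approach: apply the conveyance loss ratio, loss% = ((Q_head - Q_tail)/Q_head)*100.
loss = ((134 - 106)/134)*100 = 20.9 %
Therefore the conveyance loss percentage = 20.9 %.


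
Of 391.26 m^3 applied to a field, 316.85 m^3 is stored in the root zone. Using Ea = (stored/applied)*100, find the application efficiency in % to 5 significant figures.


Ea = (316.85/391.26)*100 = 80.982 %
Therefore the application efficiency = 80.982 %.


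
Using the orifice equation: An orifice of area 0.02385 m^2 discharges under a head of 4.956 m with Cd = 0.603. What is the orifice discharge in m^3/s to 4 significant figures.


Approach: apply the orifice equation, Q = Cd*A*sqrt(2*g*h).
Q = 0.603 * 0.02385 * sqrt(2*9.81*4.956) = 0.1418 m^3/s
Therefore the orifice discharge = 0.1418 m^3/s.


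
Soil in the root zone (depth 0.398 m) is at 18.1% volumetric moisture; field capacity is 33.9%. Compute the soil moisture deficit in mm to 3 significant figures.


Approach: apply the soil moisture deficit relation, SMD = (FC - theta)/100 * depth * 1000.
SMD = (33.9 - 18.1)/100 * 0.398 * 1000 = 62.9 mm
Therefore the soil moisture deficit = 62.9 mm.


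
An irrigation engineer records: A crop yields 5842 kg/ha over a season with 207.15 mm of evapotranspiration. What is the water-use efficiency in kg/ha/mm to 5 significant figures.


Approach: apply the water-use efficiency ratio, WUE = yield/ET.
WUE = 5842 / 207.15 = 28.202 kg/ha/mm
Therefore the water-use efficiency = 28.202 kg/ha/mm.


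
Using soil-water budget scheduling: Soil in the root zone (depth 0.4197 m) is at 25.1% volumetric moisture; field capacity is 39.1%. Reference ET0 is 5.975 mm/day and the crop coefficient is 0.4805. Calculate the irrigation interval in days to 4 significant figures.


Approach: apply soil-water budget scheduling, SMD = (FC-theta)/100*depth*1000; ETc = ET0*Kc; interval = SMD/ETc.
Step 1 — soil moisture deficit:
  SMD = (39.1 - 25.1)/100 * 0.4197 * 1000 = 58.7580 mm
Step 2 — daily crop ET (ETc = ET0*Kc):
  ETc = 5.975 * 0.4805 = 2.87099 mm/day
Step 3 — irrigation interval (SMD/ETc):
  interval = 58.7580 / 2.87099 = 20.47 days
Therefore the irrigation interval = 20.47 days.


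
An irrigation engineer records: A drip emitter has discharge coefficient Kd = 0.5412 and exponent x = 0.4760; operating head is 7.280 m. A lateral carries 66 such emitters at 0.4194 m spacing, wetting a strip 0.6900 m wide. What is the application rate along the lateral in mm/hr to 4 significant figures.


Approach: apply the emitter equation with a lateral mass balance, q = Kd*h^x; Q = n*q; rate = Q/(n*spacing*width).
Step 1 — single emitter flow (q = Kd*h^x):
  q = 0.5412 * 7.280^0.4760 = 1.39230 L/hr
Step 2 — total lateral flow: Q = 66 * 1.39230 = 91.8917 L/hr
Step 3 — wetted area: A = 66 * 0.4194 * 0.6900 = 19.0995 m^2
Step 4 — application rate: Q/A = 91.8917/19.0995 = 4.811 mm/hr
Therefore the application rate along the lateral = 4.811 mm/hr.


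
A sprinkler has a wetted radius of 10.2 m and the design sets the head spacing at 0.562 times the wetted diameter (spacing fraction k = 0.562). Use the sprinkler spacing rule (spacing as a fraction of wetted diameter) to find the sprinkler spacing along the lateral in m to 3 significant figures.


Approach: apply the sprinkler spacing rule (spacing as a fraction of wetted diameter), S = k*(2*R).
S = 0.562 * (2 * 10.2) = 11.5 m
Therefore the sprinkler spacing along the lateral = 11.5 m.


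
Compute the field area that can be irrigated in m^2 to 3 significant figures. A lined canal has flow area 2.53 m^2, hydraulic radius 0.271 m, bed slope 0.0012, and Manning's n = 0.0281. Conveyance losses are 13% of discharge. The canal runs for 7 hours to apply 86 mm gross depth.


Approach: apply Manning's equation with a conveyance and depth budget, Q = (1/n)*A*R^(2/3)*S^(1/2); Q_field = Q*(1-loss); Area = Q_field*t/(d/1000).
Step 1 — canal discharge (Manning's equation):
  Q = (1/0.0281) * 2.53 * 0.271^(2/3) * 0.0012^(1/2) = 1.3061 m^3/s
Step 2 — delivered flow: Q_field = 1.3061*(1 - 13/100) = 1.1363 m^3/s
Step 3 — volume delivered: V = 1.1363 * 7*3600 = 28635 m^3
Step 4 — area served: A = V / (depth/1000) = 28635 / 0.086 = 333000 m^2
Therefore the field area that can be irrigated = 333000 m^2.


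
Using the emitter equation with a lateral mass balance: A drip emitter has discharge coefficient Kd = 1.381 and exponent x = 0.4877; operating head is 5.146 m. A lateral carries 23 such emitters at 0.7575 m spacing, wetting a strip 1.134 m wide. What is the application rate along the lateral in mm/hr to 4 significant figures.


Approach: apply the emitter equation with a lateral mass balance, q = Kd*h^x; Q = n*q; rate = Q/(n*spacing*width).
Step 1 — single emitter flow (q = Kd*h^x):
  q = 1.381 * 5.146^0.4877 = 3.07028 L/hr
Step 2 — total lateral flow: Q = 23 * 3.07028 = 70.6164 L/hr
Step 3 — wetted area: A = 23 * 0.7575 * 1.134 = 19.7571 m^2
Step 4 — application rate: Q/A = 70.6164/19.7571 = 3.574 mm/hr
Therefore the application rate along the lateral = 3.574 mm/hr.


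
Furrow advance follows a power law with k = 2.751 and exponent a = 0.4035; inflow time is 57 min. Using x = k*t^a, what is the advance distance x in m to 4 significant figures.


x = 2.751 * 57^0.4035 = 14.06 m
Therefore the advance distance x = 14.06 m.


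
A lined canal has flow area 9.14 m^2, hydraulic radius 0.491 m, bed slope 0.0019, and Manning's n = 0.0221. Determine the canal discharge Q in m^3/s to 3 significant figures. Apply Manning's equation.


Approach: apply Manning's equation, Q = (1/n)*A*R^(2/3)*S^(1/2).
Q = (1/0.0221) * 9.14 * 0.491^(2/3) * 0.0019^(1/2) = 11.2 m^3/s
Therefore the canal discharge Q = 11.2 m^3/s.


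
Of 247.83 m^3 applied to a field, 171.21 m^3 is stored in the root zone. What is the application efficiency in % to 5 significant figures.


Approach: apply the application efficiency ratio, Ea = (stored/applied)*100.
Ea = (171.21/247.83)*100 = 69.084 %
Therefore the application efficiency = 69.084 %.


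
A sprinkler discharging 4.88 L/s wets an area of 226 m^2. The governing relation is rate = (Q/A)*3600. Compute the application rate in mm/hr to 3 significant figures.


rate = (4.88 / 226) * 3600 = 77.7 mm/hr
Therefore the application rate = 77.7 mm/hr.


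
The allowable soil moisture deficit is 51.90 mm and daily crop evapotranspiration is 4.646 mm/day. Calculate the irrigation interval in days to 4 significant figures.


Approach: apply the irrigation interval relation, interval = SMD / ETc.
interval = 51.90 / 4.646 = 11.17 days
Therefore the irrigation interval = 11.17 days.


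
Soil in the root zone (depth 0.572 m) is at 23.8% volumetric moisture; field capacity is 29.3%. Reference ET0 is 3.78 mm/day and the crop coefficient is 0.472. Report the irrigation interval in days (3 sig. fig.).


Approach: apply soil-water budget scheduling, SMD = (FC-theta)/100*depth*1000; ETc = ET0*Kc; interval = SMD/ETc.
Step 1 — soil moisture deficit:
  SMD = (29.3 - 23.8)/100 * 0.572 * 1000 = 31.460 mm
Step 2 — daily crop ET (ETc = ET0*Kc):
  ETc = 3.78 * 0.472 = 1.7842 mm/day
Step 3 — irrigation interval (SMD/ETc):
  interval = 31.460 / 1.7842 = 17.6 days
Therefore the irrigation interval = 17.6 days.


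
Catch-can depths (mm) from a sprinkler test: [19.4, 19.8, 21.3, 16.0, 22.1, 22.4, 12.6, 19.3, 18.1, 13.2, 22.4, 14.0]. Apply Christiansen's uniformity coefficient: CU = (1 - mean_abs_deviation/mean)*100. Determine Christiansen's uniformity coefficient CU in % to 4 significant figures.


mean = 18.3833 mm
mean |d_i - mean| = 3.00278 mm
CU = (1 - 3.00278/18.3833)*100 = 83.67 %
Therefore Christiansen's uniformity coefficient CU = 83.67 %.


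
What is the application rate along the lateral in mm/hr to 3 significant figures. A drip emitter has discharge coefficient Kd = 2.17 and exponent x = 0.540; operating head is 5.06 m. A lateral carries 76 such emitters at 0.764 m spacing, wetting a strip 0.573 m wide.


Approach: apply the emitter equation with a lateral mass balance, q = Kd*h^x; Q = n*q; rate = Q/(n*spacing*width).
Step 1 — single emitter flow (q = Kd*h^x):
  q = 2.17 * 5.06^0.540 = 5.2084 L/hr
Step 2 — total lateral flow: Q = 76 * 5.2084 = 395.84 L/hr
Step 3 — wetted area: A = 76 * 0.764 * 0.573 = 33.271 m^2
Step 4 — application rate: Q/A = 395.84/33.271 = 11.9 mm/hr
Therefore the application rate along the lateral = 11.9 mm/hr.


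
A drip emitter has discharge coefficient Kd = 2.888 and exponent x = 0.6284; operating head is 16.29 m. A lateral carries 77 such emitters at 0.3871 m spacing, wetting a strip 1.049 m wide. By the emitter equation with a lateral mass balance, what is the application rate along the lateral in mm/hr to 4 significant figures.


Approach: apply the emitter equation with a lateral mass balance, q = Kd*h^x; Q = n*q; rate = Q/(n*spacing*width).
Step 1 — single emitter flow (q = Kd*h^x):
  q = 2.888 * 16.29^0.6284 = 16.6789 L/hr
Step 2 — total lateral flow: Q = 77 * 16.6789 = 1284.28 L/hr
Step 3 — wetted area: A = 77 * 0.3871 * 1.049 = 31.2672 m^2
Step 4 — application rate: Q/A = 1284.28/31.2672 = 41.07 mm/hr
Therefore the application rate along the lateral = 41.07 mm/hr.


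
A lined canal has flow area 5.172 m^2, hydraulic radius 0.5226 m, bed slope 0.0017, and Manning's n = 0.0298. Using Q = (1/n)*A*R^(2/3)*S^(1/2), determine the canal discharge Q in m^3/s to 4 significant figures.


Q = (1/0.0298) * 5.172 * 0.5226^(2/3) * 0.0017^(1/2) = 4.643 m^3/s
Therefore the canal discharge Q = 4.643 m^3/s.


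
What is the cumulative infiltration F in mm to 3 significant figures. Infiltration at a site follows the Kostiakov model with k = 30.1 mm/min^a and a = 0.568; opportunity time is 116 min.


Approach: apply the Kostiakov infiltration equation, F = k*t^a.
F = 30.1 * 116^0.568 = 448 mm
Therefore the cumulative infiltration F = 448 mm.


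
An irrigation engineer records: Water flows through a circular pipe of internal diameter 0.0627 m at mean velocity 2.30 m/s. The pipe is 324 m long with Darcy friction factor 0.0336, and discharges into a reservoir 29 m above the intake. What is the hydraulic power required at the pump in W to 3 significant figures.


Approach: apply continuity + Darcy-Weisbach + hydraulic power, Q = A*v; hf = f*(L/D)*(v^2/(2g)); H = static + hf; P = rho*g*Q*H.
Step 1 — flow rate (continuity, Q = A*v):
  A = pi*(0.0627/2)^2 = 0.0030876 m^2
  Q = 0.0030876 * 2.30 = 0.0071015 m^3/s
Step 2 — friction head loss (Darcy-Weisbach):
  hf = 0.0336 * (324/0.0627) * (2.30^2 / (2*9.81))
  hf = 46.814 m
Step 3 — total head: H = 29 + 46.814 = 75.814 m
Step 4 — hydraulic power (P = rho*g*Q*H):
  P = 1000 * 9.81 * 0.0071015 * 75.814 = 5280 W
Therefore the hydraulic power required at the pump = 5280 W.


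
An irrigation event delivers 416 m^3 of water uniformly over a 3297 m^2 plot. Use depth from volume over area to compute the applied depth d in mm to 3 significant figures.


Approach: apply depth from volume over area, d = (V/A)*1000.
d = (416 / 3297) * 1000 = 126 mm
Therefore the applied depth d = 126 mm.


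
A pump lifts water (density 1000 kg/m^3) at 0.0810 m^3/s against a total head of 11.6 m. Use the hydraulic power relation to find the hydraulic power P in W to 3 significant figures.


Approach: apply the hydraulic power relation, P = rho*g*Q*H.
P = 1000 * 9.81 * 0.0810 * 11.6 = 9220 W
Therefore the hydraulic power P = 9220 W.


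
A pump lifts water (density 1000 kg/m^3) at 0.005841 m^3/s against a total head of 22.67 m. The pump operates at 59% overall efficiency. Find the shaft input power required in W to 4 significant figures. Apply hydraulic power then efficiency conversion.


Approach: apply hydraulic power then efficiency conversion, P = rho*g*Q*H; P_in = P/eta.
Step 1 — hydraulic power (P = rho*g*Q*H):
  P = 1000 * 9.81 * 0.005841 * 22.67 = 1299.00 W
Step 2 — input power: P_in = P/eta = 1299.00 / 0.59 = 2202 W
Therefore the shaft input power required = 2202 W.


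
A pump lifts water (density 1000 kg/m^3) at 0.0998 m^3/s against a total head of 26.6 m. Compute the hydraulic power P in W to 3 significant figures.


Approach: apply the hydraulic power relation, P = rho*g*Q*H.
P = 1000 * 9.81 * 0.0998 * 26.6 = 26000 W
Therefore the hydraulic power P = 26000 W.


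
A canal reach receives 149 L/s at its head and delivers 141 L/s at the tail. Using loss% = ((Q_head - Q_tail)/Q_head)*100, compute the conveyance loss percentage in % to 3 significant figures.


loss = ((149 - 141)/149)*100 = 5.37 %
Therefore the conveyance loss percentage = 5.37 %.


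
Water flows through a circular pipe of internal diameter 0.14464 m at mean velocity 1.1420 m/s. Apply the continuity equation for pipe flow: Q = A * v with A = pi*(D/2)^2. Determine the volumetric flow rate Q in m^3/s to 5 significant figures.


A = pi*(0.14464/2)^2 = 0.01643110 m^2
Q = 0.01643110 * 1.1420 = 0.018764 m^3/s
Therefore the volumetric flow rate Q = 0.018764 m^3/s.


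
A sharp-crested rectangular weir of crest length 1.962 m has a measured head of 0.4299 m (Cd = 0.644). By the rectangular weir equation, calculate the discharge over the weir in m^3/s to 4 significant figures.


Approach: apply the rectangular weir equation, Q = (2/3)*Cd*L*sqrt(2g)*H^1.5.
Q = (2/3)*0.644*1.962*sqrt(2*9.81)*0.4299^1.5 = 1.052 m^3/s
Therefore the discharge over the weir = 1.052 m^3/s.


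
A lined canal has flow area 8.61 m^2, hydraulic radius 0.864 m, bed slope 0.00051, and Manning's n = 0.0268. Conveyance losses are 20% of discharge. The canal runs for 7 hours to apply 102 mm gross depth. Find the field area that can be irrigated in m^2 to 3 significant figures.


Approach: apply Manning's equation with a conveyance and depth budget, Q = (1/n)*A*R^(2/3)*S^(1/2); Q_field = Q*(1-loss); Area = Q_field*t/(d/1000).
Step 1 — canal discharge (Manning's equation):
  Q = (1/0.0268) * 8.61 * 0.864^(2/3) * 0.00051^(1/2) = 6.5816 m^3/s
Step 2 — delivered flow: Q_field = 6.5816*(1 - 20/100) = 5.2653 m^3/s
Step 3 — volume delivered: V = 5.2653 * 7*3600 = 132680 m^3
Step 4 — area served: A = V / (depth/1000) = 132680 / 0.102 = 1300000 m^2
Therefore the field area that can be irrigated = 1300000 m^2.


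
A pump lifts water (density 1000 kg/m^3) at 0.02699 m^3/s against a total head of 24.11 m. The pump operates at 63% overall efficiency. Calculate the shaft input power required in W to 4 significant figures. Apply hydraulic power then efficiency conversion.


Approach: apply hydraulic power then efficiency conversion, P = rho*g*Q*H; P_in = P/eta.
Step 1 — hydraulic power (P = rho*g*Q*H):
  P = 1000 * 9.81 * 0.02699 * 24.11 = 6383.65 W
Step 2 — input power: P_in = P/eta = 6383.65 / 0.63 = 10130 W
Therefore the shaft input power required = 10130 W.


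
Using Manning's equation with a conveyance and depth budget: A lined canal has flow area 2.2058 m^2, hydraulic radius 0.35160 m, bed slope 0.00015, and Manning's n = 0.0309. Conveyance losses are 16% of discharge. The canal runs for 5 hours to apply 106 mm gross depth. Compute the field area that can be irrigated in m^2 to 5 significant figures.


Approach: apply Manning's equation with a conveyance and depth budget, Q = (1/n)*A*R^(2/3)*S^(1/2); Q_field = Q*(1-loss); Area = Q_field*t/(d/1000).
Step 1 — canal discharge (Manning's equation):
  Q = (1/0.0309) * 2.2058 * 0.35160^(2/3) * 0.00015^(1/2) = 0.4355311 m^3/s
Step 2 — delivered flow: Q_field = 0.4355311*(1 - 16/100) = 0.3658461 m^3/s
Step 3 — volume delivered: V = 0.3658461 * 5*3600 = 6585.231 m^3
Step 4 — area served: A = V / (depth/1000) = 6585.231 / 0.106 = 62125 m^2
Therefore the field area that can be irrigated = 62125 m^2.


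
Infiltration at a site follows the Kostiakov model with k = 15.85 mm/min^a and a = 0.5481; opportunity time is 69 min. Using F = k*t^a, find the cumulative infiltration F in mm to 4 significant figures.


F = 15.85 * 69^0.5481 = 161.4 mm
Therefore the cumulative infiltration F = 161.4 mm.


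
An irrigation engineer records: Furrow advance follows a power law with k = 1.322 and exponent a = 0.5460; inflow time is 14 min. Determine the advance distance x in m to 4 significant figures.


Approach: apply the power-law advance function, x = k*t^a.
x = 1.322 * 14^0.5460 = 5.585 m
Therefore the advance distance x = 5.585 m.


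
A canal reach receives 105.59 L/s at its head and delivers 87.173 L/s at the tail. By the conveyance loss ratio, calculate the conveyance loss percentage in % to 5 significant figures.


Approach: apply the conveyance loss ratio, loss% = ((Q_head - Q_tail)/Q_head)*100.
loss = ((105.59 - 87.173)/105.59)*100 = 17.442 %
Therefore the conveyance loss percentage = 17.442 %.


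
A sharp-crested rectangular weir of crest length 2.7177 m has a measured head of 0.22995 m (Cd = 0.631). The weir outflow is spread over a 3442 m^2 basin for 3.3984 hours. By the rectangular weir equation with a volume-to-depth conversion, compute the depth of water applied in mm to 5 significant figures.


Approach: apply the rectangular weir equation with a volume-to-depth conversion, Q = (2/3)*Cd*L*sqrt(2g)*H^1.5; d = Q*t/A * 1000.
Step 1 — weir discharge:
  Q = (2/3)*0.631*2.7177*sqrt(2*9.81)*0.22995^1.5 = 0.5583921 m^3/s
Step 2 — volume: V = 0.5583921 * 3.3984*3600 = 6831.503 m^3
Step 3 — depth: d = V/A * 1000 = 6831.503/3442 * 1000 = 1984.7 mm
Therefore the depth of water applied = 1984.7 mm.


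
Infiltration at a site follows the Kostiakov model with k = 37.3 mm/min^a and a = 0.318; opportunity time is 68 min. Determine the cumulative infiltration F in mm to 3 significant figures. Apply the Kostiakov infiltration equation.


Approach: apply the Kostiakov infiltration equation, F = k*t^a.
F = 37.3 * 68^0.318 = 143 mm
Therefore the cumulative infiltration F = 143 mm.


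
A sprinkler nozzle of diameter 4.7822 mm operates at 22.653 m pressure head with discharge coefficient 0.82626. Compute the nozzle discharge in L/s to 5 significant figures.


Approach: apply the orifice equation, Q = Cd*A*sqrt(2*g*h), A = pi*(d/2)^2.
A = pi*(4.7822e-3/2)^2 = 1.796161e-05 m^2
Q = 0.82626 * 1.796161e-05 * sqrt(2*9.81*22.653) * 1000 = 0.31288 L/s
Therefore the nozzle discharge = 0.31288 L/s.


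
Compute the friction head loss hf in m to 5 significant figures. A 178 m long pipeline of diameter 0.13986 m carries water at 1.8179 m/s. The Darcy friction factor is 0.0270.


Approach: apply the Darcy-Weisbach equation, hf = f*(L/D)*(v^2/(2g)).
hf = 0.0270 * (178/0.13986) * (1.8179^2 / (2*9.81))
hf = 5.7880 m
Therefore the friction head loss hf = 5.7880 m.


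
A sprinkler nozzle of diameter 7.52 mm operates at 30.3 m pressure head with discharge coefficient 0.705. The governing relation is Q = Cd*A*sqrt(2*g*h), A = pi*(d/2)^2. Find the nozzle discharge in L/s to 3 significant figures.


A = pi*(7.52e-3/2)^2 = 4.4415e-05 m^2
Q = 0.705 * 4.4415e-05 * sqrt(2*9.81*30.3) * 1000 = 0.763 L/s
Therefore the nozzle discharge = 0.763 L/s.


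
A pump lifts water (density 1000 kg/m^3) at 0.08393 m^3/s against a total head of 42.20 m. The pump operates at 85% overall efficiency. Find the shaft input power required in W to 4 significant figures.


Approach: apply hydraulic power then efficiency conversion, P = rho*g*Q*H; P_in = P/eta.
Step 1 — hydraulic power (P = rho*g*Q*H):
  P = 1000 * 9.81 * 0.08393 * 42.20 = 34745.5 W
Step 2 — input power: P_in = P/eta = 34745.5 / 0.85 = 40880 W
Therefore the shaft input power required = 40880 W.


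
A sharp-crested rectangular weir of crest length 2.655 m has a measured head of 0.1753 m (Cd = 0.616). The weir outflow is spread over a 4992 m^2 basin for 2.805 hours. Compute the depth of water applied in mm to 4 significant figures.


Approach: apply the rectangular weir equation with a volume-to-depth conversion, Q = (2/3)*Cd*L*sqrt(2g)*H^1.5; d = Q*t/A * 1000.
Step 1 — weir discharge:
  Q = (2/3)*0.616*2.655*sqrt(2*9.81)*0.1753^1.5 = 0.354467 m^3/s
Step 2 — volume: V = 0.354467 * 2.805*3600 = 3579.41 m^3
Step 3 — depth: d = V/A * 1000 = 3579.41/4992 * 1000 = 717.0 mm
Therefore the depth of water applied = 717.0 mm.


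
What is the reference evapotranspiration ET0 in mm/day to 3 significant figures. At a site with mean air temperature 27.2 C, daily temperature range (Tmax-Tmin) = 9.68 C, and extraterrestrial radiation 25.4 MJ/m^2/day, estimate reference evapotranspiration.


Approach: apply the Hargreaves-Samani method, ET0 = 0.0023*(Tmean+17.8)*sqrt(Tmax-Tmin)*0.408*Ra.
ET0 = 0.0023*(27.2+17.8)*sqrt(9.68)*0.408*25.4 = 3.34 mm/day
Therefore the reference evapotranspiration ET0 = 3.34 mm/day.


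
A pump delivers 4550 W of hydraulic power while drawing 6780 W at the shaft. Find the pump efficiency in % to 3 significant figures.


Approach: apply the efficiency ratio, eta = (P_out/P_in)*100.
eta = (4550 / 6780) * 100 = 67.1 %
Therefore the pump efficiency = 67.1 %.


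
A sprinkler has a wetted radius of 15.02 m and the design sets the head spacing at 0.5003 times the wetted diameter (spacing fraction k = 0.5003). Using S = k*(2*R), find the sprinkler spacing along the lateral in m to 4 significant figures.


S = 0.5003 * (2 * 15.02) = 15.03 m
Therefore the sprinkler spacing along the lateral = 15.03 m.


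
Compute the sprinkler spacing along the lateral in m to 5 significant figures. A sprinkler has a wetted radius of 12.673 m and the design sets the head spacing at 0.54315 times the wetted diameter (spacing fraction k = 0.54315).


Approach: apply the sprinkler spacing rule (spacing as a fraction of wetted diameter), S = k*(2*R).
S = 0.54315 * (2 * 12.673) = 13.767 m
Therefore the sprinkler spacing along the lateral = 13.767 m.


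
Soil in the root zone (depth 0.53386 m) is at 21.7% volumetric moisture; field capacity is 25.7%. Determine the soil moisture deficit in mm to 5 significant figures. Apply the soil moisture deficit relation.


Approach: apply the soil moisture deficit relation, SMD = (FC - theta)/100 * depth * 1000.
SMD = (25.7 - 21.7)/100 * 0.53386 * 1000 = 21.354 mm
Therefore the soil moisture deficit = 21.354 mm.


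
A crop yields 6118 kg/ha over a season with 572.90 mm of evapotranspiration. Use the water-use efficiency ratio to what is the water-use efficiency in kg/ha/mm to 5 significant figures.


Approach: apply the water-use efficiency ratio, WUE = yield/ET.
WUE = 6118 / 572.90 = 10.679 kg/ha/mm
Therefore the water-use efficiency = 10.679 kg/ha/mm.


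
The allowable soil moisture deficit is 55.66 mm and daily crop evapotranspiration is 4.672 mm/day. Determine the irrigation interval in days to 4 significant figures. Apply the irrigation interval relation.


Approach: apply the irrigation interval relation, interval = SMD / ETc.
interval = 55.66 / 4.672 = 11.91 days
Therefore the irrigation interval = 11.91 days.


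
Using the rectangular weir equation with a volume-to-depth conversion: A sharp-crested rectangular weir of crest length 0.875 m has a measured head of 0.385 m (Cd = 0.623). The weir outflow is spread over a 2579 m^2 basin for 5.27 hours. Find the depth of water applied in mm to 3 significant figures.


Approach: apply the rectangular weir equation with a volume-to-depth conversion, Q = (2/3)*Cd*L*sqrt(2g)*H^1.5; d = Q*t/A * 1000.
Step 1 — weir discharge:
  Q = (2/3)*0.623*0.875*sqrt(2*9.81)*0.385^1.5 = 0.38454 m^3/s
Step 2 — volume: V = 0.38454 * 5.27*3600 = 7295.6 m^3
Step 3 — depth: d = V/A * 1000 = 7295.6/2579 * 1000 = 2830 mm
Therefore the depth of water applied = 2830 mm.


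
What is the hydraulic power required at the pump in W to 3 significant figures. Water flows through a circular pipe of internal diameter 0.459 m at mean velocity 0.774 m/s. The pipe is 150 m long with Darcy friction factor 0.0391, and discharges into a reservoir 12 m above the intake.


Approach: apply continuity + Darcy-Weisbach + hydraulic power, Q = A*v; hf = f*(L/D)*(v^2/(2g)); H = static + hf; P = rho*g*Q*H.
Step 1 — flow rate (continuity, Q = A*v):
  A = pi*(0.459/2)^2 = 0.16547 m^2
  Q = 0.16547 * 0.774 = 0.12807 m^3/s
Step 2 — friction head loss (Darcy-Weisbach):
  hf = 0.0391 * (150/0.459) * (0.774^2 / (2*9.81))
  hf = 0.39016 m
Step 3 — total head: H = 12 + 0.39016 = 12.390 m
Step 4 — hydraulic power (P = rho*g*Q*H):
  P = 1000 * 9.81 * 0.12807 * 12.390 = 15600 W
Therefore the hydraulic power required at the pump = 15600 W.


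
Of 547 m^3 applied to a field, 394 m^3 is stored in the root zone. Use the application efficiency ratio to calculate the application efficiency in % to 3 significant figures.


Approach: apply the application efficiency ratio, Ea = (stored/applied)*100.
Ea = (394/547)*100 = 72.0 %
Therefore the application efficiency = 72.0 %.


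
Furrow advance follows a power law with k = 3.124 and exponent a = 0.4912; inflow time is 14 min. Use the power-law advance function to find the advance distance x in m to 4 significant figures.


Approach: apply the power-law advance function, x = k*t^a.
x = 3.124 * 14^0.4912 = 11.42 m
Therefore the advance distance x = 11.42 m.


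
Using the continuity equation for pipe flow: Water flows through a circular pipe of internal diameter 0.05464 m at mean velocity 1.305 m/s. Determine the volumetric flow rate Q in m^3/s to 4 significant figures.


Approach: apply the continuity equation for pipe flow, Q = A * v with A = pi*(D/2)^2.
A = pi*(0.05464/2)^2 = 0.00234483 m^2
Q = 0.00234483 * 1.305 = 0.003060 m^3/s
Therefore the volumetric flow rate Q = 0.003060 m^3/s.


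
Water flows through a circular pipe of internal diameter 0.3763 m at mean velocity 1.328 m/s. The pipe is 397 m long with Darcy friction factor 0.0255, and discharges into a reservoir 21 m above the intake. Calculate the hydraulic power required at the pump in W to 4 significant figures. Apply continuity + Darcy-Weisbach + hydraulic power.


Approach: apply continuity + Darcy-Weisbach + hydraulic power, Q = A*v; hf = f*(L/D)*(v^2/(2g)); H = static + hf; P = rho*g*Q*H.
Step 1 — flow rate (continuity, Q = A*v):
  A = pi*(0.3763/2)^2 = 0.111214 m^2
  Q = 0.111214 * 1.328 = 0.147692 m^3/s
Step 2 — friction head loss (Darcy-Weisbach):
  hf = 0.0255 * (397/0.3763) * (1.328^2 / (2*9.81))
  hf = 2.41821 m
Step 3 — total head: H = 21 + 2.41821 = 23.4182 m
Step 4 — hydraulic power (P = rho*g*Q*H):
  P = 1000 * 9.81 * 0.147692 * 23.4182 = 33930 W
Therefore the hydraulic power required at the pump = 33930 W.


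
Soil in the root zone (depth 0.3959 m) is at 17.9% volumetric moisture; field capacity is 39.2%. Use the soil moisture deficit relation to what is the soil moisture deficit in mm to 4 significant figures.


Approach: apply the soil moisture deficit relation, SMD = (FC - theta)/100 * depth * 1000.
SMD = (39.2 - 17.9)/100 * 0.3959 * 1000 = 84.33 mm
Therefore the soil moisture deficit = 84.33 mm.


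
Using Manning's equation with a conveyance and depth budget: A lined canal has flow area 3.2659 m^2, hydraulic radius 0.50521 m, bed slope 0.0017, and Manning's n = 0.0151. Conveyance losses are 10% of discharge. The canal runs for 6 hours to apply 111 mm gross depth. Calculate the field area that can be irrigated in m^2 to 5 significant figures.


Approach: apply Manning's equation with a conveyance and depth budget, Q = (1/n)*A*R^(2/3)*S^(1/2); Q_field = Q*(1-loss); Area = Q_field*t/(d/1000).
Step 1 — canal discharge (Manning's equation):
  Q = (1/0.0151) * 3.2659 * 0.50521^(2/3) * 0.0017^(1/2) = 5.656724 m^3/s
Step 2 — delivered flow: Q_field = 5.656724*(1 - 10/100) = 5.091052 m^3/s
Step 3 — volume delivered: V = 5.091052 * 6*3600 = 109966.7 m^3
Step 4 — area served: A = V / (depth/1000) = 109966.7 / 0.111 = 990690 m^2
Therefore the field area that can be irrigated = 990690 m^2.


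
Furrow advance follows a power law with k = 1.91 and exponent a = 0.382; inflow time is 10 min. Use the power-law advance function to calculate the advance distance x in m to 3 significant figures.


Approach: apply the power-law advance function, x = k*t^a.
x = 1.91 * 10^0.382 = 4.60 m
Therefore the advance distance x = 4.60 m.


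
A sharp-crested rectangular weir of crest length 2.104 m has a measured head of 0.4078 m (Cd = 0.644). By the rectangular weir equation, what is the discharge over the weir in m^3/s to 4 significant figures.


Approach: apply the rectangular weir equation, Q = (2/3)*Cd*L*sqrt(2g)*H^1.5.
Q = (2/3)*0.644*2.104*sqrt(2*9.81)*0.4078^1.5 = 1.042 m^3/s
Therefore the discharge over the weir = 1.042 m^3/s.


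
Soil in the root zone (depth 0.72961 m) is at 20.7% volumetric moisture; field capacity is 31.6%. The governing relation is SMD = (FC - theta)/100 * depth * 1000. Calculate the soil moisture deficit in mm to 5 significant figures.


SMD = (31.6 - 20.7)/100 * 0.72961 * 1000 = 79.527 mm
Therefore the soil moisture deficit = 79.527 mm.


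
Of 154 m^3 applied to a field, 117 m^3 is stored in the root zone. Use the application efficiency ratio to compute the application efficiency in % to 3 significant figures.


Approach: apply the application efficiency ratio, Ea = (stored/applied)*100.
Ea = (117/154)*100 = 76.0 %
Therefore the application efficiency = 76.0 %.


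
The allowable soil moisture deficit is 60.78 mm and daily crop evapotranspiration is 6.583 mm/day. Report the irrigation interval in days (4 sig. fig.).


Approach: apply the irrigation interval relation, interval = SMD / ETc.
interval = 60.78 / 6.583 = 9.233 days
Therefore the irrigation interval = 9.233 days.


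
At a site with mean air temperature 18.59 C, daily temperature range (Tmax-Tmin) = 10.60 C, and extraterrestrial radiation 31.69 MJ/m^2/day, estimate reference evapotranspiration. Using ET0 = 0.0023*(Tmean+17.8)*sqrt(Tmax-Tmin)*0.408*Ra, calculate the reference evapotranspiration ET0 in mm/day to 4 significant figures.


ET0 = 0.0023*(18.59+17.8)*sqrt(10.60)*0.408*31.69 = 3.523 mm/day
Therefore the reference evapotranspiration ET0 = 3.523 mm/day.


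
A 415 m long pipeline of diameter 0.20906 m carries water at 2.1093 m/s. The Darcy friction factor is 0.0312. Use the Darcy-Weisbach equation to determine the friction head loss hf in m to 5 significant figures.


Approach: apply the Darcy-Weisbach equation, hf = f*(L/D)*(v^2/(2g)).
hf = 0.0312 * (415/0.20906) * (2.1093^2 / (2*9.81))
hf = 14.045 m
Therefore the friction head loss hf = 14.045 m.


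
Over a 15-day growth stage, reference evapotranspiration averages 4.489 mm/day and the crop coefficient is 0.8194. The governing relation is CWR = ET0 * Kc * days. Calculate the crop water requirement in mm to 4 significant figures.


CWR = 4.489 * 0.8194 * 15 = 55.17 mm
Therefore the crop water requirement = 55.17 mm.


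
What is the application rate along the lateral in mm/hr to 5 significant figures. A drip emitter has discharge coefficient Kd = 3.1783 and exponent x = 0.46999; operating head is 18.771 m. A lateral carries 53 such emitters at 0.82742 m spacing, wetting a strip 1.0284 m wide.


Approach: apply the emitter equation with a lateral mass balance, q = Kd*h^x; Q = n*q; rate = Q/(n*spacing*width).
Step 1 — single emitter flow (q = Kd*h^x):
  q = 3.1783 * 18.771^0.46999 = 12.61018 L/hr
Step 2 — total lateral flow: Q = 53 * 12.61018 = 668.3395 L/hr
Step 3 — wetted area: A = 53 * 0.82742 * 1.0284 = 45.09869 m^2
Step 4 — application rate: Q/A = 668.3395/45.09869 = 14.819 mm/hr
Therefore the application rate along the lateral = 14.819 mm/hr.


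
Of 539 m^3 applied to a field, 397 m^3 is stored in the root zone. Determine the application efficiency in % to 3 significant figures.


Approach: apply the application efficiency ratio, Ea = (stored/applied)*100.
Ea = (397/539)*100 = 73.7 %
Therefore the application efficiency = 73.7 %.


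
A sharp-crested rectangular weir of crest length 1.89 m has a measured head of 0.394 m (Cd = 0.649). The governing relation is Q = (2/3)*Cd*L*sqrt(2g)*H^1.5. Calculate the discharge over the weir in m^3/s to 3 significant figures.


Q = (2/3)*0.649*1.89*sqrt(2*9.81)*0.394^1.5 = 0.896 m^3/s
Therefore the discharge over the weir = 0.896 m^3/s.


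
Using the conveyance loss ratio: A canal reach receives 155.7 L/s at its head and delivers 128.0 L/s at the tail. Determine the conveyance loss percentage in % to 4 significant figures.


Approach: apply the conveyance loss ratio, loss% = ((Q_head - Q_tail)/Q_head)*100.
loss = ((155.7 - 128.0)/155.7)*100 = 17.79 %
Therefore the conveyance loss percentage = 17.79 %.


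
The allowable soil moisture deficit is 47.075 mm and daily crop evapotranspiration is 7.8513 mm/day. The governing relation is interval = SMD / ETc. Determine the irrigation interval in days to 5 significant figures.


interval = 47.075 / 7.8513 = 5.9958 days
Therefore the irrigation interval = 5.9958 days.


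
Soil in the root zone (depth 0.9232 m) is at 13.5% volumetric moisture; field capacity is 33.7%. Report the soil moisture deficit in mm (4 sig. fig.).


Approach: apply the soil moisture deficit relation, SMD = (FC - theta)/100 * depth * 1000.
SMD = (33.7 - 13.5)/100 * 0.9232 * 1000 = 186.5 mm
Therefore the soil moisture deficit = 186.5 mm.


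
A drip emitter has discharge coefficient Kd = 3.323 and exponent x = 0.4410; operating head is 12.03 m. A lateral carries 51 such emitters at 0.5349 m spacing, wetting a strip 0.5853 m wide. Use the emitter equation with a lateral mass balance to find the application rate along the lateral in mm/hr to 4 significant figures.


Approach: apply the emitter equation with a lateral mass balance, q = Kd*h^x; Q = n*q; rate = Q/(n*spacing*width).
Step 1 — single emitter flow (q = Kd*h^x):
  q = 3.323 * 12.03^0.4410 = 9.95239 L/hr
Step 2 — total lateral flow: Q = 51 * 9.95239 = 507.572 L/hr
Step 3 — wetted area: A = 51 * 0.5349 * 0.5853 = 15.9669 m^2
Step 4 — application rate: Q/A = 507.572/15.9669 = 31.79 mm/hr
Therefore the application rate along the lateral = 31.79 mm/hr.


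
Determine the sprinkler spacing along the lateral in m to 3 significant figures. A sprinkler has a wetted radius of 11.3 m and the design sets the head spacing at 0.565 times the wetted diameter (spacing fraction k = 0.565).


Approach: apply the sprinkler spacing rule (spacing as a fraction of wetted diameter), S = k*(2*R).
S = 0.565 * (2 * 11.3) = 12.8 m
Therefore the sprinkler spacing along the lateral = 12.8 m.
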